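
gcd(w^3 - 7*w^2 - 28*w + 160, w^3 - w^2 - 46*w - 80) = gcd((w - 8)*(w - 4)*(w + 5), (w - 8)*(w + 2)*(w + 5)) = w^2 - 3*w - 40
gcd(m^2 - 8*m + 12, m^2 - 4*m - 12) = m - 6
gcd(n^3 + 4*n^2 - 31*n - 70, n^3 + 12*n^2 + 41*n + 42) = n^2 + 9*n + 14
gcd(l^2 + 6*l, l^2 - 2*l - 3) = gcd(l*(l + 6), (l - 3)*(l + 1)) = 1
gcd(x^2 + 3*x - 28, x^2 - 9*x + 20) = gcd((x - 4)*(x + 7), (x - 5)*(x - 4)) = x - 4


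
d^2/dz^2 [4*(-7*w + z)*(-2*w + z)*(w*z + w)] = 8*w*(-9*w + 3*z + 1)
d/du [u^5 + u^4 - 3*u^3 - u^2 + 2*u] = 5*u^4 + 4*u^3 - 9*u^2 - 2*u + 2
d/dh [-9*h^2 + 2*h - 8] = 2 - 18*h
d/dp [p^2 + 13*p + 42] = 2*p + 13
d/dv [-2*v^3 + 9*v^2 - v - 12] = -6*v^2 + 18*v - 1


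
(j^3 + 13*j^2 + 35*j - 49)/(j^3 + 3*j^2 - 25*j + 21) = (j + 7)/(j - 3)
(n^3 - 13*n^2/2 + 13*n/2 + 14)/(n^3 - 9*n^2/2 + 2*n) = (2*n^2 - 5*n - 7)/(n*(2*n - 1))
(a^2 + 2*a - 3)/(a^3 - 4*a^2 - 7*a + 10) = (a + 3)/(a^2 - 3*a - 10)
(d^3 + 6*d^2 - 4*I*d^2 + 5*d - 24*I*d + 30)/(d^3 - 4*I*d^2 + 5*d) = (d + 6)/d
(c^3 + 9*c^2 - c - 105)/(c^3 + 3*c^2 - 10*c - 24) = (c^2 + 12*c + 35)/(c^2 + 6*c + 8)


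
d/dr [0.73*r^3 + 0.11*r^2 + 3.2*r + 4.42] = 2.19*r^2 + 0.22*r + 3.2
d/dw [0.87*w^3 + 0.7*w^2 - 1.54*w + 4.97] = 2.61*w^2 + 1.4*w - 1.54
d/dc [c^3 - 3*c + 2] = 3*c^2 - 3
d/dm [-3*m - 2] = -3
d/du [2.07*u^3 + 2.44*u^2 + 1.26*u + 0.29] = 6.21*u^2 + 4.88*u + 1.26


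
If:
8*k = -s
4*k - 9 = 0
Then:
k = 9/4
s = -18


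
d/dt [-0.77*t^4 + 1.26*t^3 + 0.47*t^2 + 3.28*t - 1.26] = -3.08*t^3 + 3.78*t^2 + 0.94*t + 3.28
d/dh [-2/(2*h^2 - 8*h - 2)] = 2*(h - 2)/(-h^2 + 4*h + 1)^2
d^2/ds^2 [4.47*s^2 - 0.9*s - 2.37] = 8.94000000000000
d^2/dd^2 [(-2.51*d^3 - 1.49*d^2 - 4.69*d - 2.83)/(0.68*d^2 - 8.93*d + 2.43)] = (-1.77635683940025e-15*d^5 - 414.457414*d^3 + 333.721398*d^2 + 60.6800939999999*d - 663.145214)/(0.314432*d^6 - 12.387696*d^5 + 166.050492*d^4 - 800.657549*d^3 + 593.386317*d^2 - 158.192271*d + 14.348907)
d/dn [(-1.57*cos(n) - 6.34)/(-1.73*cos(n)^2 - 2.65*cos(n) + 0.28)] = (2.7161*cos(n)^2 + 21.9364*cos(n) + 17.2406)*sin(n)/(2.9929*cos(n)^4 + 9.169*cos(n)^3 + 6.0537*cos(n)^2 - 1.484*cos(n) + 0.0784)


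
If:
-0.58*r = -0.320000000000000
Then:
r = 0.55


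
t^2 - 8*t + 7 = (t - 7)*(t - 1)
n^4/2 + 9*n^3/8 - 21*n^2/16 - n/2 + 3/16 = (n/2 + 1/4)*(n - 1)*(n - 1/4)*(n + 3)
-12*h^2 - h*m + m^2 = (-4*h + m)*(3*h + m)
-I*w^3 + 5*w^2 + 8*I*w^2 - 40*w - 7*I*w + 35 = (w - 7)*(w + 5*I)*(-I*w + I)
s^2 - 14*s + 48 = (s - 8)*(s - 6)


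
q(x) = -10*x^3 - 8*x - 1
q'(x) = -30*x^2 - 8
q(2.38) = -154.85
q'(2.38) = -177.93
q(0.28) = -3.46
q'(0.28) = -10.35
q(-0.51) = 4.41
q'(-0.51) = -15.80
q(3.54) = -472.94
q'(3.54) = -383.95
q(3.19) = -351.14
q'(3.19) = -313.28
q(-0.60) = 5.96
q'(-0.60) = -18.80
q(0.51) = -6.41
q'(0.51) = -15.80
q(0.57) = -7.41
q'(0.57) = -17.75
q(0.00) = -1.00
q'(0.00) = -8.00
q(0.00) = -1.00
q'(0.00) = -8.00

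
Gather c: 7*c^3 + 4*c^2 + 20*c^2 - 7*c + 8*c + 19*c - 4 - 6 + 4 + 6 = 7*c^3 + 24*c^2 + 20*c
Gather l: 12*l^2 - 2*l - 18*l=12*l^2 - 20*l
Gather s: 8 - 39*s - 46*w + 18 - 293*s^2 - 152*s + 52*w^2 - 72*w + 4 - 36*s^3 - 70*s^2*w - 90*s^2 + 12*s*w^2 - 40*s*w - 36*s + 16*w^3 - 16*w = -36*s^3 + s^2*(-70*w - 383) + s*(12*w^2 - 40*w - 227) + 16*w^3 + 52*w^2 - 134*w + 30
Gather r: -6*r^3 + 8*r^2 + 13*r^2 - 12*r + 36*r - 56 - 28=-6*r^3 + 21*r^2 + 24*r - 84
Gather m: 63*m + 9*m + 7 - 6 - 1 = 72*m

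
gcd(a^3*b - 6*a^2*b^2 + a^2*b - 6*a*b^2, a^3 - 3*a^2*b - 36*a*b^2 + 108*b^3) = a - 6*b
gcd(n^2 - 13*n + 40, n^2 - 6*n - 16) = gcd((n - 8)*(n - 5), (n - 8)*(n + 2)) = n - 8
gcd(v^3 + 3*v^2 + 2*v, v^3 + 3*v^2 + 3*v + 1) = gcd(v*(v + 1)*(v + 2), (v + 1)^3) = v + 1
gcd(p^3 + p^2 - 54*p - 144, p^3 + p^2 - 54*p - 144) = p^3 + p^2 - 54*p - 144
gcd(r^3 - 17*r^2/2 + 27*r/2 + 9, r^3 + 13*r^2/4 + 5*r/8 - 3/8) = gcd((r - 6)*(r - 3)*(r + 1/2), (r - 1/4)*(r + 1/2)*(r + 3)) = r + 1/2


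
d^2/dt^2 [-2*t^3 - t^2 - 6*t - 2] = -12*t - 2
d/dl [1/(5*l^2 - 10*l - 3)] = 10*(1 - l)/(-5*l^2 + 10*l + 3)^2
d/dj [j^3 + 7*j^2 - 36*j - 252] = 3*j^2 + 14*j - 36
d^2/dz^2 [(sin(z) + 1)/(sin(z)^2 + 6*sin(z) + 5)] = (5*sin(z) + cos(z)^2 + 1)/(sin(z) + 5)^3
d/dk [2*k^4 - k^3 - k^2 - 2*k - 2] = 8*k^3 - 3*k^2 - 2*k - 2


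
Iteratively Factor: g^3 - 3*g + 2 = (g - 1)*(g^2 + g - 2) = (g - 1)*(g + 2)*(g - 1)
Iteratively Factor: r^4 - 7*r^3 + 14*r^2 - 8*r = (r - 1)*(r^3 - 6*r^2 + 8*r) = r*(r - 1)*(r^2 - 6*r + 8) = r*(r - 2)*(r - 1)*(r - 4)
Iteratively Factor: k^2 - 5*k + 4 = (k - 4)*(k - 1)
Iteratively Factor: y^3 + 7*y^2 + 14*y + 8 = (y + 4)*(y^2 + 3*y + 2) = (y + 1)*(y + 4)*(y + 2)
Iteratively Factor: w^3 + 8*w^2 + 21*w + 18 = (w + 2)*(w^2 + 6*w + 9) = (w + 2)*(w + 3)*(w + 3)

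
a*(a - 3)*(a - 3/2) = a^3 - 9*a^2/2 + 9*a/2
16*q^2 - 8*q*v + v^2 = (-4*q + v)^2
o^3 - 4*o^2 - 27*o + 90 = (o - 6)*(o - 3)*(o + 5)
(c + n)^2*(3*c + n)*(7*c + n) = 21*c^4 + 52*c^3*n + 42*c^2*n^2 + 12*c*n^3 + n^4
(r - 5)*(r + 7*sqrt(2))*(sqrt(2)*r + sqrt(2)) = sqrt(2)*r^3 - 4*sqrt(2)*r^2 + 14*r^2 - 56*r - 5*sqrt(2)*r - 70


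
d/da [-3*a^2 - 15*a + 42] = -6*a - 15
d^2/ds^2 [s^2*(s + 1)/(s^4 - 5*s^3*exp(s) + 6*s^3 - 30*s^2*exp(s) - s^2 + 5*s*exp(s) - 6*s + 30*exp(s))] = (s^2*(2*s + 2)*(5*s^3*exp(s) - 4*s^3 + 45*s^2*exp(s) - 18*s^2 + 55*s*exp(s) + 2*s - 35*exp(s) + 6)^2 + s*(s*(s + 1)*(5*s^3*exp(s) + 60*s^2*exp(s) - 12*s^2 + 145*s*exp(s) - 36*s + 20*exp(s) + 2) + 2*s*(5*s^3*exp(s) - 4*s^3 + 45*s^2*exp(s) - 18*s^2 + 55*s*exp(s) + 2*s - 35*exp(s) + 6) + 4*(s + 1)*(5*s^3*exp(s) - 4*s^3 + 45*s^2*exp(s) - 18*s^2 + 55*s*exp(s) + 2*s - 35*exp(s) + 6))*(s^4 - 5*s^3*exp(s) + 6*s^3 - 30*s^2*exp(s) - s^2 + 5*s*exp(s) - 6*s + 30*exp(s)) + (6*s + 2)*(s^4 - 5*s^3*exp(s) + 6*s^3 - 30*s^2*exp(s) - s^2 + 5*s*exp(s) - 6*s + 30*exp(s))^2)/(s^4 - 5*s^3*exp(s) + 6*s^3 - 30*s^2*exp(s) - s^2 + 5*s*exp(s) - 6*s + 30*exp(s))^3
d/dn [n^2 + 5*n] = 2*n + 5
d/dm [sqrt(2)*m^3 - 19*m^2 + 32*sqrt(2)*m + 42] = 3*sqrt(2)*m^2 - 38*m + 32*sqrt(2)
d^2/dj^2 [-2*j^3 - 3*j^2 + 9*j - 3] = -12*j - 6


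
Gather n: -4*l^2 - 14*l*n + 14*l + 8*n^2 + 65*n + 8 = -4*l^2 + 14*l + 8*n^2 + n*(65 - 14*l) + 8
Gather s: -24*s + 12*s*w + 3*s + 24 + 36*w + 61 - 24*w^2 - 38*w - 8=s*(12*w - 21) - 24*w^2 - 2*w + 77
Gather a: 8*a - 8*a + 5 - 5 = 0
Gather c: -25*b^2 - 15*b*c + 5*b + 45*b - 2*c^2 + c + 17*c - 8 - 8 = -25*b^2 + 50*b - 2*c^2 + c*(18 - 15*b) - 16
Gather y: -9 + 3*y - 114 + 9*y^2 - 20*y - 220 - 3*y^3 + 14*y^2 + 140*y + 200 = -3*y^3 + 23*y^2 + 123*y - 143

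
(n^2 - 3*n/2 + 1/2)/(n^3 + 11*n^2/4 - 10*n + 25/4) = 2*(2*n - 1)/(4*n^2 + 15*n - 25)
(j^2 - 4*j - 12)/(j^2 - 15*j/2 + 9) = 2*(j + 2)/(2*j - 3)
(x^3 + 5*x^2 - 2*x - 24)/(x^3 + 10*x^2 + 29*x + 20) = (x^2 + x - 6)/(x^2 + 6*x + 5)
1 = 1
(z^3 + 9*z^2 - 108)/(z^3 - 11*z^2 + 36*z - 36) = (z^2 + 12*z + 36)/(z^2 - 8*z + 12)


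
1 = 1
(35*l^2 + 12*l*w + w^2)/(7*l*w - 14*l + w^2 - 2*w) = (5*l + w)/(w - 2)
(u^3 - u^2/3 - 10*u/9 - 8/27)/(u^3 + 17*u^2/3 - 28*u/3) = (u^2 + u + 2/9)/(u*(u + 7))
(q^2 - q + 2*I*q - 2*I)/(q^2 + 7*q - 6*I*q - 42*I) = (q^2 + q*(-1 + 2*I) - 2*I)/(q^2 + q*(7 - 6*I) - 42*I)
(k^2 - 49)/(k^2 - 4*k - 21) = (k + 7)/(k + 3)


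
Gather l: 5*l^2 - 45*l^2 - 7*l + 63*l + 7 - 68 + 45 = -40*l^2 + 56*l - 16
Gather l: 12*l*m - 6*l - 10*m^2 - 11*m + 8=l*(12*m - 6) - 10*m^2 - 11*m + 8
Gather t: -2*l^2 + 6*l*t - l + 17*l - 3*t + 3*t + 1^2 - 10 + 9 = -2*l^2 + 6*l*t + 16*l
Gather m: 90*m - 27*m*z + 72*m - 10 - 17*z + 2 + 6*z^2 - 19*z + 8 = m*(162 - 27*z) + 6*z^2 - 36*z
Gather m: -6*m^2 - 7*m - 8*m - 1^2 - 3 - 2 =-6*m^2 - 15*m - 6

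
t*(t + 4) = t^2 + 4*t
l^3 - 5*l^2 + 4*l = l*(l - 4)*(l - 1)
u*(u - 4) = u^2 - 4*u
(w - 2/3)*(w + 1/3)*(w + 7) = w^3 + 20*w^2/3 - 23*w/9 - 14/9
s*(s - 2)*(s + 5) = s^3 + 3*s^2 - 10*s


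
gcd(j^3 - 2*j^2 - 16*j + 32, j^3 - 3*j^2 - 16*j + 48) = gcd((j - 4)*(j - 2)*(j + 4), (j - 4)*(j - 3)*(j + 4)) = j^2 - 16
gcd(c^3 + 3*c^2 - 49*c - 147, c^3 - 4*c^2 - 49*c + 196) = c^2 - 49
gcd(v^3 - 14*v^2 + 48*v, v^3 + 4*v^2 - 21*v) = v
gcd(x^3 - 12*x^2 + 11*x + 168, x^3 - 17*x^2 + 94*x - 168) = x - 7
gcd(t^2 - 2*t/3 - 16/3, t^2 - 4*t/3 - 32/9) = t - 8/3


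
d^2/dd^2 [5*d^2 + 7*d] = 10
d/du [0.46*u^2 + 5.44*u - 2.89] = 0.92*u + 5.44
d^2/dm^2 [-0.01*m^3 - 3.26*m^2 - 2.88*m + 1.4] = -0.06*m - 6.52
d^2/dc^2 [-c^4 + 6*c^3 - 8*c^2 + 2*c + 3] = -12*c^2 + 36*c - 16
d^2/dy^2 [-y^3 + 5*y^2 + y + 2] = 10 - 6*y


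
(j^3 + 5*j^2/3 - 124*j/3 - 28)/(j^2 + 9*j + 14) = (j^2 - 16*j/3 - 4)/(j + 2)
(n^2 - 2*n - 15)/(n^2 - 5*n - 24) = (n - 5)/(n - 8)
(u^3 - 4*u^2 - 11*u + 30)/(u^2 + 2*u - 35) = (u^2 + u - 6)/(u + 7)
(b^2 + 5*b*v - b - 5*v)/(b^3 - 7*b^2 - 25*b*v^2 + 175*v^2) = (1 - b)/(-b^2 + 5*b*v + 7*b - 35*v)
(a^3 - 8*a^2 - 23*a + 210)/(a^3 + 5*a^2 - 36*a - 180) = (a - 7)/(a + 6)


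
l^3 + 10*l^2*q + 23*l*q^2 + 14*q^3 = (l + q)*(l + 2*q)*(l + 7*q)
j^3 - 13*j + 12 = (j - 3)*(j - 1)*(j + 4)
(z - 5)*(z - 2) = z^2 - 7*z + 10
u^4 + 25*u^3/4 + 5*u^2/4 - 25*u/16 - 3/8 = (u - 1/2)*(u + 1/4)*(u + 1/2)*(u + 6)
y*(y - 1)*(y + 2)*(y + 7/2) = y^4 + 9*y^3/2 + 3*y^2/2 - 7*y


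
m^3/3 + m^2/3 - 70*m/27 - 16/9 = (m/3 + 1)*(m - 8/3)*(m + 2/3)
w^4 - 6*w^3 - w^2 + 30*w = w*(w - 5)*(w - 3)*(w + 2)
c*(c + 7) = c^2 + 7*c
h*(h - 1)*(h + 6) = h^3 + 5*h^2 - 6*h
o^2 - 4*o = o*(o - 4)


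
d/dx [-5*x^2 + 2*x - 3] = 2 - 10*x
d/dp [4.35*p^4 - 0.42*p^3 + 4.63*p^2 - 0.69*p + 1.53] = 17.4*p^3 - 1.26*p^2 + 9.26*p - 0.69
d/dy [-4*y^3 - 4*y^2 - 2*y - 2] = -12*y^2 - 8*y - 2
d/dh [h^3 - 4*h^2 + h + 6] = 3*h^2 - 8*h + 1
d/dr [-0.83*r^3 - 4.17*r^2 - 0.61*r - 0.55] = -2.49*r^2 - 8.34*r - 0.61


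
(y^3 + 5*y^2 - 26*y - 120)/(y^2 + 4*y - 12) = (y^2 - y - 20)/(y - 2)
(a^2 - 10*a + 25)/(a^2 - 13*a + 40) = (a - 5)/(a - 8)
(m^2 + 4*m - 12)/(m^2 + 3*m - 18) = (m - 2)/(m - 3)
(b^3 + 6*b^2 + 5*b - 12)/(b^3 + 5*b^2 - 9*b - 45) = (b^2 + 3*b - 4)/(b^2 + 2*b - 15)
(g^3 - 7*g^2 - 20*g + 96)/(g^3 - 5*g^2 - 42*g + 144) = (g + 4)/(g + 6)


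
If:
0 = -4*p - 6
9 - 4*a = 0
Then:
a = 9/4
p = -3/2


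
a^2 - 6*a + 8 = (a - 4)*(a - 2)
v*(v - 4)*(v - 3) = v^3 - 7*v^2 + 12*v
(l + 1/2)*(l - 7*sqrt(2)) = l^2 - 7*sqrt(2)*l + l/2 - 7*sqrt(2)/2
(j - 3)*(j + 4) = j^2 + j - 12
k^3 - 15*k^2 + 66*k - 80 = (k - 8)*(k - 5)*(k - 2)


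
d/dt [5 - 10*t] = -10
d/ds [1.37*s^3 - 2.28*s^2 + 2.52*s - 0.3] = 4.11*s^2 - 4.56*s + 2.52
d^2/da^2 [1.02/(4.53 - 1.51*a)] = -4.651404/(1.51*a - 4.53)^3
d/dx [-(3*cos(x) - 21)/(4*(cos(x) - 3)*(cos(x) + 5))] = 3*(sin(x)^2 + 14*cos(x) - 2)*sin(x)/(4*(cos(x) - 3)^2*(cos(x) + 5)^2)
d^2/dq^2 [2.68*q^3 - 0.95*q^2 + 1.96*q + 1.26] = 16.08*q - 1.9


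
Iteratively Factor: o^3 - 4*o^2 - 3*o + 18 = (o - 3)*(o^2 - o - 6) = (o - 3)^2*(o + 2)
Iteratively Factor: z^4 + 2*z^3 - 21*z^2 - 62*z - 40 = (z + 1)*(z^3 + z^2 - 22*z - 40) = (z - 5)*(z + 1)*(z^2 + 6*z + 8) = (z - 5)*(z + 1)*(z + 4)*(z + 2)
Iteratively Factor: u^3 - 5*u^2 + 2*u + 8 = (u + 1)*(u^2 - 6*u + 8) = (u - 2)*(u + 1)*(u - 4)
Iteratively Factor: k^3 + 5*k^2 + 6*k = (k + 2)*(k^2 + 3*k) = (k + 2)*(k + 3)*(k)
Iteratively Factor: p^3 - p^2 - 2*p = (p)*(p^2 - p - 2) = p*(p + 1)*(p - 2)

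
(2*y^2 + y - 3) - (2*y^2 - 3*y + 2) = 4*y - 5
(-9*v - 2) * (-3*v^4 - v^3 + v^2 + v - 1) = 27*v^5 + 15*v^4 - 7*v^3 - 11*v^2 + 7*v + 2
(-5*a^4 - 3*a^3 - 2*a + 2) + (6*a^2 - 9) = -5*a^4 - 3*a^3 + 6*a^2 - 2*a - 7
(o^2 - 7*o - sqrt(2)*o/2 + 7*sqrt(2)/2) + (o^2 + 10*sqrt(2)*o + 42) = 2*o^2 - 7*o + 19*sqrt(2)*o/2 + 7*sqrt(2)/2 + 42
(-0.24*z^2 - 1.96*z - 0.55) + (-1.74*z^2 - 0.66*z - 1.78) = -1.98*z^2 - 2.62*z - 2.33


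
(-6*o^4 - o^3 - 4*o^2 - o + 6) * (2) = -12*o^4 - 2*o^3 - 8*o^2 - 2*o + 12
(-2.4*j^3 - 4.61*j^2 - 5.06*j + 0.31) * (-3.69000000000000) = 8.856*j^3 + 17.0109*j^2 + 18.6714*j - 1.1439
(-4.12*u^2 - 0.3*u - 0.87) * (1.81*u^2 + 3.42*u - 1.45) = -7.4572*u^4 - 14.6334*u^3 + 3.3733*u^2 - 2.5404*u + 1.2615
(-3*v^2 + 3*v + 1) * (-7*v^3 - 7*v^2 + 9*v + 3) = 21*v^5 - 55*v^3 + 11*v^2 + 18*v + 3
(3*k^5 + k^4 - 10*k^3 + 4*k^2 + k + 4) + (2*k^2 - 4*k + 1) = 3*k^5 + k^4 - 10*k^3 + 6*k^2 - 3*k + 5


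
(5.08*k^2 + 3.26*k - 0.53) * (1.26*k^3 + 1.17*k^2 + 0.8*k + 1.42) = 6.4008*k^5 + 10.0512*k^4 + 7.2104*k^3 + 9.2015*k^2 + 4.2052*k - 0.7526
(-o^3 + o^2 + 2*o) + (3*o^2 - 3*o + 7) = -o^3 + 4*o^2 - o + 7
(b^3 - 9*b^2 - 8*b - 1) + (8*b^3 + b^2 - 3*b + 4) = 9*b^3 - 8*b^2 - 11*b + 3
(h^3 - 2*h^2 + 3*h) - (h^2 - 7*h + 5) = h^3 - 3*h^2 + 10*h - 5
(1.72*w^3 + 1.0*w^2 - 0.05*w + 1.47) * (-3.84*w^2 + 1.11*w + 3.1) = -6.6048*w^5 - 1.9308*w^4 + 6.634*w^3 - 2.6003*w^2 + 1.4767*w + 4.557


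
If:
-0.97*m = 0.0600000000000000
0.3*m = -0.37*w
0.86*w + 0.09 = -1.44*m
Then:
No Solution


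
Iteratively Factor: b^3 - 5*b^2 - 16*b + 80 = (b + 4)*(b^2 - 9*b + 20) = (b - 5)*(b + 4)*(b - 4)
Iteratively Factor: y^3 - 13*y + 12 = (y - 3)*(y^2 + 3*y - 4) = (y - 3)*(y + 4)*(y - 1)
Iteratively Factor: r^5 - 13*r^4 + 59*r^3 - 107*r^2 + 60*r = (r - 5)*(r^4 - 8*r^3 + 19*r^2 - 12*r) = (r - 5)*(r - 1)*(r^3 - 7*r^2 + 12*r) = r*(r - 5)*(r - 1)*(r^2 - 7*r + 12) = r*(r - 5)*(r - 3)*(r - 1)*(r - 4)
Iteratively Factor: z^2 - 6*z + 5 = (z - 1)*(z - 5)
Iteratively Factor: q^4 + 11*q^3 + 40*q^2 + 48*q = (q)*(q^3 + 11*q^2 + 40*q + 48) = q*(q + 4)*(q^2 + 7*q + 12) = q*(q + 3)*(q + 4)*(q + 4)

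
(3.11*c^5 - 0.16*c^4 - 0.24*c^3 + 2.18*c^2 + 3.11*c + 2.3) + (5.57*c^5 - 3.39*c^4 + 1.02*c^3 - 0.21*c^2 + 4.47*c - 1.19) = 8.68*c^5 - 3.55*c^4 + 0.78*c^3 + 1.97*c^2 + 7.58*c + 1.11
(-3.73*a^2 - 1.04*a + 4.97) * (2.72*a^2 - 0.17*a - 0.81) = -10.1456*a^4 - 2.1947*a^3 + 16.7165*a^2 - 0.00249999999999995*a - 4.0257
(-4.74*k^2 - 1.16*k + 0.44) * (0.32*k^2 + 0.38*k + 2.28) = -1.5168*k^4 - 2.1724*k^3 - 11.1072*k^2 - 2.4776*k + 1.0032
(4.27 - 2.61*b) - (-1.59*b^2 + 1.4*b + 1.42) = 1.59*b^2 - 4.01*b + 2.85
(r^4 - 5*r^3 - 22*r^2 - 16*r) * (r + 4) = r^5 - r^4 - 42*r^3 - 104*r^2 - 64*r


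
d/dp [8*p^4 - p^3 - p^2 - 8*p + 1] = 32*p^3 - 3*p^2 - 2*p - 8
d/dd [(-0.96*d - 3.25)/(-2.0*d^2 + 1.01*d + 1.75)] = (-1.92*d^2 - 13.0*d + 1.6025)/(4.0*d^4 - 4.04*d^3 - 5.9799*d^2 + 3.535*d + 3.0625)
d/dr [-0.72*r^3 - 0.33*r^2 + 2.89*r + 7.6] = -2.16*r^2 - 0.66*r + 2.89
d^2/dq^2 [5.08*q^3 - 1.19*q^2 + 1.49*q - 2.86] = 30.48*q - 2.38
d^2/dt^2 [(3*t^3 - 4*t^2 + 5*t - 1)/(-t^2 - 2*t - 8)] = 2*(-t^3 - 237*t^2 - 450*t + 332)/(t^6 + 6*t^5 + 36*t^4 + 104*t^3 + 288*t^2 + 384*t + 512)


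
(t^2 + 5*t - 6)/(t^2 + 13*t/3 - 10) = 3*(t - 1)/(3*t - 5)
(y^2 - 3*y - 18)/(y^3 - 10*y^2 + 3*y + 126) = 1/(y - 7)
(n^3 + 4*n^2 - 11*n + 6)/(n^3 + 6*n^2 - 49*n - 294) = (n^2 - 2*n + 1)/(n^2 - 49)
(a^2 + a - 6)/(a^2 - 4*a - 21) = (a - 2)/(a - 7)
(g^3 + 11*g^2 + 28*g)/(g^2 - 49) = g*(g + 4)/(g - 7)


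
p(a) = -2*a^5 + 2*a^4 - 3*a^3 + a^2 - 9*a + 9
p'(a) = -10*a^4 + 8*a^3 - 9*a^2 + 2*a - 9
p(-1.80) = 104.72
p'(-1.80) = -193.39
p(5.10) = -5956.31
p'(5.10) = -5936.88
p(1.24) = -7.48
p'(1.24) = -28.75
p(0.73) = 1.95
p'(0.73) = -12.06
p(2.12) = -79.42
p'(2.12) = -170.98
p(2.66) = -230.54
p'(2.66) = -417.43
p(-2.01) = 153.75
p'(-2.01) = -277.57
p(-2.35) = 278.94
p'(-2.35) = -472.21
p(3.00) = -414.00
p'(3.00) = -678.00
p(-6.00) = 18891.00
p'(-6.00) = -15033.00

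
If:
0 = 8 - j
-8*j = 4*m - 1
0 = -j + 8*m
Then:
No Solution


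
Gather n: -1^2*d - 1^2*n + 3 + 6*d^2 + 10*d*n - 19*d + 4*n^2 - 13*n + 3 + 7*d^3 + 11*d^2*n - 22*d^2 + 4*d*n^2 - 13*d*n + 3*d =7*d^3 - 16*d^2 - 17*d + n^2*(4*d + 4) + n*(11*d^2 - 3*d - 14) + 6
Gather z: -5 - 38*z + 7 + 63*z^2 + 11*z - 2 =63*z^2 - 27*z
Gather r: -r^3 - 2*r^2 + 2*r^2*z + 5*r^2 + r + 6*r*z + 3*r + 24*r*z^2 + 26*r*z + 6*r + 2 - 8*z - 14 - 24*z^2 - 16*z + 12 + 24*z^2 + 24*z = -r^3 + r^2*(2*z + 3) + r*(24*z^2 + 32*z + 10)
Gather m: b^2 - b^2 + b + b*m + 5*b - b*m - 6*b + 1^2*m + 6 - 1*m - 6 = 0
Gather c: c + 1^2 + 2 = c + 3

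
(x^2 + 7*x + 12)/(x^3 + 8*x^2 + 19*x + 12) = 1/(x + 1)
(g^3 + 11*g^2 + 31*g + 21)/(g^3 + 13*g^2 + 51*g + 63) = (g + 1)/(g + 3)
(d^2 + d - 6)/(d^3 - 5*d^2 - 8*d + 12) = (d^2 + d - 6)/(d^3 - 5*d^2 - 8*d + 12)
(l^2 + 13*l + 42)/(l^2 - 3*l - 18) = (l^2 + 13*l + 42)/(l^2 - 3*l - 18)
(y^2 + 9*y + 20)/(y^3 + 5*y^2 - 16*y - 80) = 1/(y - 4)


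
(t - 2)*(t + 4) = t^2 + 2*t - 8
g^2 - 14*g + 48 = (g - 8)*(g - 6)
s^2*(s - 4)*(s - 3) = s^4 - 7*s^3 + 12*s^2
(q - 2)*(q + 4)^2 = q^3 + 6*q^2 - 32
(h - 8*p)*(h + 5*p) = h^2 - 3*h*p - 40*p^2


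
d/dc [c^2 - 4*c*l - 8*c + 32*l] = 2*c - 4*l - 8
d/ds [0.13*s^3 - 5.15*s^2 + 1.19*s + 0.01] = 0.39*s^2 - 10.3*s + 1.19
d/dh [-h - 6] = -1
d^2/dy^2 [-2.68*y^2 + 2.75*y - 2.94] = -5.36000000000000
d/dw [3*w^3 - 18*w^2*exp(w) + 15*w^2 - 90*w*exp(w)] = -18*w^2*exp(w) + 9*w^2 - 126*w*exp(w) + 30*w - 90*exp(w)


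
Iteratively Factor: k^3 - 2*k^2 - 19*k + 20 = (k + 4)*(k^2 - 6*k + 5) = (k - 5)*(k + 4)*(k - 1)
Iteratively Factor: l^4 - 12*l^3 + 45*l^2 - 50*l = (l - 2)*(l^3 - 10*l^2 + 25*l) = (l - 5)*(l - 2)*(l^2 - 5*l) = l*(l - 5)*(l - 2)*(l - 5)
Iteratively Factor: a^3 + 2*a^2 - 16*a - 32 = (a + 4)*(a^2 - 2*a - 8) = (a + 2)*(a + 4)*(a - 4)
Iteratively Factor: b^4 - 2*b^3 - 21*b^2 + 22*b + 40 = (b + 4)*(b^3 - 6*b^2 + 3*b + 10) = (b + 1)*(b + 4)*(b^2 - 7*b + 10) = (b - 2)*(b + 1)*(b + 4)*(b - 5)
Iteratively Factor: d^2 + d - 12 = (d + 4)*(d - 3)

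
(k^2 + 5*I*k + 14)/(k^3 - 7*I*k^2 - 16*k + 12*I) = (k + 7*I)/(k^2 - 5*I*k - 6)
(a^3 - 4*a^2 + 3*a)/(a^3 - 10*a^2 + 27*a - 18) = a/(a - 6)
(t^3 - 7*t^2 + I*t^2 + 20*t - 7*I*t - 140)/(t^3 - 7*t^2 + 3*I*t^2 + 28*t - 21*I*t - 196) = (t + 5*I)/(t + 7*I)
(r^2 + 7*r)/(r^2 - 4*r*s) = (r + 7)/(r - 4*s)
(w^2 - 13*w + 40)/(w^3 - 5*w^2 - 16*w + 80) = (w - 8)/(w^2 - 16)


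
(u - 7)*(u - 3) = u^2 - 10*u + 21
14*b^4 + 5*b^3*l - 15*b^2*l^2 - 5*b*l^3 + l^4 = (-7*b + l)*(-b + l)*(b + l)*(2*b + l)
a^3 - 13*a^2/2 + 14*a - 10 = (a - 5/2)*(a - 2)^2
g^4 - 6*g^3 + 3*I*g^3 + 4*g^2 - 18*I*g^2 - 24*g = g*(g - 6)*(g - I)*(g + 4*I)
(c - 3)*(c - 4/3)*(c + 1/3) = c^3 - 4*c^2 + 23*c/9 + 4/3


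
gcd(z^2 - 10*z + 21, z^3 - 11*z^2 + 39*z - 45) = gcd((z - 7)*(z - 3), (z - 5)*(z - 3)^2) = z - 3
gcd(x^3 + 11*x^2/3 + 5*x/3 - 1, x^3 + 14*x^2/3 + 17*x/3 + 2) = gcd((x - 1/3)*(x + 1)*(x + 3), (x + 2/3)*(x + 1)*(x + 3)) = x^2 + 4*x + 3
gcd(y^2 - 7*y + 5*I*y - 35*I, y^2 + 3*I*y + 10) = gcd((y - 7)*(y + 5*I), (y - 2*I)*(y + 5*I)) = y + 5*I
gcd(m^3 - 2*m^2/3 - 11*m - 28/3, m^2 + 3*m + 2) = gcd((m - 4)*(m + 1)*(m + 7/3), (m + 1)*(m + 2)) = m + 1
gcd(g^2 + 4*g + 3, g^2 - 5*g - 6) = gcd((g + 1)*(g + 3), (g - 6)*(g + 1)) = g + 1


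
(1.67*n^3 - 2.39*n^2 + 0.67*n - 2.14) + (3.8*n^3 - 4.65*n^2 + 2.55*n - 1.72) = 5.47*n^3 - 7.04*n^2 + 3.22*n - 3.86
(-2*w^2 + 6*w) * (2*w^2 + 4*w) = -4*w^4 + 4*w^3 + 24*w^2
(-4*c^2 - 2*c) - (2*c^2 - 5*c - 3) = -6*c^2 + 3*c + 3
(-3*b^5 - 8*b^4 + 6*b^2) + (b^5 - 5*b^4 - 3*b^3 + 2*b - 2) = -2*b^5 - 13*b^4 - 3*b^3 + 6*b^2 + 2*b - 2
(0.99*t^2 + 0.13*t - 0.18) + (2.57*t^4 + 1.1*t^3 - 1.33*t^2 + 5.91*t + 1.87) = 2.57*t^4 + 1.1*t^3 - 0.34*t^2 + 6.04*t + 1.69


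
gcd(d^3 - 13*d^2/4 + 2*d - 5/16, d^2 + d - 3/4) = d - 1/2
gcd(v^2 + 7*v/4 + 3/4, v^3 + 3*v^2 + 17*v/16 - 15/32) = v + 3/4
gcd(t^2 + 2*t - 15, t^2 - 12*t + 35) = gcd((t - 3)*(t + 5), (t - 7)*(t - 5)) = 1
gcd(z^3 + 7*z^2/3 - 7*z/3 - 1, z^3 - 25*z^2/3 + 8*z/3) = 1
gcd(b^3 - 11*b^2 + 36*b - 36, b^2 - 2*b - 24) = b - 6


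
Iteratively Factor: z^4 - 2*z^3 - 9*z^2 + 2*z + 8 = (z - 4)*(z^3 + 2*z^2 - z - 2) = (z - 4)*(z + 2)*(z^2 - 1) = (z - 4)*(z - 1)*(z + 2)*(z + 1)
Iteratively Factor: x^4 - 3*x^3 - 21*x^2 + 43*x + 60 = (x - 3)*(x^3 - 21*x - 20) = (x - 3)*(x + 1)*(x^2 - x - 20) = (x - 3)*(x + 1)*(x + 4)*(x - 5)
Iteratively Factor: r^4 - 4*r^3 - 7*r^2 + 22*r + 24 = (r - 3)*(r^3 - r^2 - 10*r - 8) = (r - 3)*(r + 1)*(r^2 - 2*r - 8) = (r - 3)*(r + 1)*(r + 2)*(r - 4)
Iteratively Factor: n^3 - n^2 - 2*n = (n)*(n^2 - n - 2) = n*(n + 1)*(n - 2)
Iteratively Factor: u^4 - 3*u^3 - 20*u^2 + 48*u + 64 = (u - 4)*(u^3 + u^2 - 16*u - 16) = (u - 4)^2*(u^2 + 5*u + 4) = (u - 4)^2*(u + 1)*(u + 4)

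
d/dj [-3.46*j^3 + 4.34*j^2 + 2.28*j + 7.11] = -10.38*j^2 + 8.68*j + 2.28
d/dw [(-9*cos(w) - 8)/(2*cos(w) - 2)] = -17*sin(w)/(2*(cos(w) - 1)^2)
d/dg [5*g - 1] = 5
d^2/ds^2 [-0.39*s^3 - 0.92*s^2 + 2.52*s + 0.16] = -2.34*s - 1.84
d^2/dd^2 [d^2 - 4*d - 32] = 2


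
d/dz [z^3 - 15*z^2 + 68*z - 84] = 3*z^2 - 30*z + 68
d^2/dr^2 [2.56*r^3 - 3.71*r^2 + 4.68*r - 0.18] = 15.36*r - 7.42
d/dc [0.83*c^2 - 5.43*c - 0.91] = 1.66*c - 5.43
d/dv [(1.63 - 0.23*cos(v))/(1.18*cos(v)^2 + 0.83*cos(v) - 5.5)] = (-0.2714*cos(v)^2 + 3.8468*cos(v) + 0.0878999999999996)*sin(v)/(1.3924*cos(v)^4 + 1.9588*cos(v)^3 - 12.2911*cos(v)^2 - 9.13*cos(v) + 30.25)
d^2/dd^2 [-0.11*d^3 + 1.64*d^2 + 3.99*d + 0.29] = 3.28 - 0.66*d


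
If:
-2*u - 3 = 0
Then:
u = -3/2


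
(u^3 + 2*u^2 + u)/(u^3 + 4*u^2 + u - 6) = u*(u^2 + 2*u + 1)/(u^3 + 4*u^2 + u - 6)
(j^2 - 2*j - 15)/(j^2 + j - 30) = (j + 3)/(j + 6)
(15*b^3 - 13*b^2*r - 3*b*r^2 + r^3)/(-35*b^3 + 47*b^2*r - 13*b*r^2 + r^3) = (3*b + r)/(-7*b + r)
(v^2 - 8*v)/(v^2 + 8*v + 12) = v*(v - 8)/(v^2 + 8*v + 12)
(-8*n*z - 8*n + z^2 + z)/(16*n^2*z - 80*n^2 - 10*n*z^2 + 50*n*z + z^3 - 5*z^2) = (z + 1)/(-2*n*z + 10*n + z^2 - 5*z)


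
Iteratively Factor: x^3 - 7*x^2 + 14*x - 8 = (x - 1)*(x^2 - 6*x + 8) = (x - 4)*(x - 1)*(x - 2)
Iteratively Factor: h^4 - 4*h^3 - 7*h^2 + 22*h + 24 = (h - 3)*(h^3 - h^2 - 10*h - 8) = (h - 3)*(h + 1)*(h^2 - 2*h - 8) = (h - 4)*(h - 3)*(h + 1)*(h + 2)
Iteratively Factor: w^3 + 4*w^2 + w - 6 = (w - 1)*(w^2 + 5*w + 6) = (w - 1)*(w + 2)*(w + 3)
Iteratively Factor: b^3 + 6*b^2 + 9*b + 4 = (b + 1)*(b^2 + 5*b + 4) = (b + 1)^2*(b + 4)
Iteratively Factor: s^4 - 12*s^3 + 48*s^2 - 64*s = (s - 4)*(s^3 - 8*s^2 + 16*s) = s*(s - 4)*(s^2 - 8*s + 16) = s*(s - 4)^2*(s - 4)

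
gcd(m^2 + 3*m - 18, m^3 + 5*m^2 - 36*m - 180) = m + 6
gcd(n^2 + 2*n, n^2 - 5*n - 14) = n + 2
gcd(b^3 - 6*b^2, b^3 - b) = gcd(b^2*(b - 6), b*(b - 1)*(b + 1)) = b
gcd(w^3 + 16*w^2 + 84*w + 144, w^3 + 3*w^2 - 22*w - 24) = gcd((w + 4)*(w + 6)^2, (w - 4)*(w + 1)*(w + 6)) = w + 6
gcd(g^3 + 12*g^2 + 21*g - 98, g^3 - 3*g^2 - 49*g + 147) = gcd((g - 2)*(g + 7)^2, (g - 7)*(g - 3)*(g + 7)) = g + 7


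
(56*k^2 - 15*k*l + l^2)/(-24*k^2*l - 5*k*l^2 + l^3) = (-7*k + l)/(l*(3*k + l))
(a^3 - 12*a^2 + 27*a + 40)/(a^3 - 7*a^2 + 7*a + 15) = (a - 8)/(a - 3)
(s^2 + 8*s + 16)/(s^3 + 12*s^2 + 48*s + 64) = 1/(s + 4)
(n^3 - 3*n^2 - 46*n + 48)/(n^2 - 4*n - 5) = (-n^3 + 3*n^2 + 46*n - 48)/(-n^2 + 4*n + 5)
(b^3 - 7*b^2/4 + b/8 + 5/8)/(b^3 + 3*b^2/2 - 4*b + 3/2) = (8*b^2 - 6*b - 5)/(4*(2*b^2 + 5*b - 3))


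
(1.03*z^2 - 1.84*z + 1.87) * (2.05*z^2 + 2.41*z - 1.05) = 2.1115*z^4 - 1.2897*z^3 - 1.6824*z^2 + 6.4387*z - 1.9635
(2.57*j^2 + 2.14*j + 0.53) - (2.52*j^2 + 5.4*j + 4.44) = 0.0499999999999998*j^2 - 3.26*j - 3.91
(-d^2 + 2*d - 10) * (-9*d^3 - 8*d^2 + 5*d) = 9*d^5 - 10*d^4 + 69*d^3 + 90*d^2 - 50*d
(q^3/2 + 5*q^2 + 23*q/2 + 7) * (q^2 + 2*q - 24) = q^5/2 + 6*q^4 + 19*q^3/2 - 90*q^2 - 262*q - 168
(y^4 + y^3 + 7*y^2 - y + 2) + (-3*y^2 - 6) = y^4 + y^3 + 4*y^2 - y - 4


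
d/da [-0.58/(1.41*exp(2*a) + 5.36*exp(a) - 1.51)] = (1.6356*exp(a) + 3.1088)*exp(a)/(1.41*exp(2*a) + 5.36*exp(a) - 1.51)^2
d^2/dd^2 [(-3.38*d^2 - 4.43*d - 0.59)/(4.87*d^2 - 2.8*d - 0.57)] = (-302.311094*d^3 - 140.253078*d^2 - 25.511982*d - 0.582526000000003)/(115.501303*d^6 - 199.22196*d^5 + 73.986501*d^4 + 24.68312*d^3 - 8.659611*d^2 - 2.72916*d - 0.185193)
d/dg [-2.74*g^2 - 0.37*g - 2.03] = -5.48*g - 0.37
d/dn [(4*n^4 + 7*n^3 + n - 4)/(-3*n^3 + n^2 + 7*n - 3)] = (-12*n^6 + 8*n^5 + 91*n^4 + 56*n^3 - 100*n^2 + 8*n + 25)/(9*n^6 - 6*n^5 - 41*n^4 + 32*n^3 + 43*n^2 - 42*n + 9)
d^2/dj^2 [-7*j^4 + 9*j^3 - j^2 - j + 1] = -84*j^2 + 54*j - 2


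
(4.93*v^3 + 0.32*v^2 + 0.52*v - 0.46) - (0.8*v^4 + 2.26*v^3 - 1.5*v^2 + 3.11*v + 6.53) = -0.8*v^4 + 2.67*v^3 + 1.82*v^2 - 2.59*v - 6.99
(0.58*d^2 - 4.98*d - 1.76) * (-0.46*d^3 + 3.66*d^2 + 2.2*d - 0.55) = -0.2668*d^5 + 4.4136*d^4 - 16.1412*d^3 - 17.7166*d^2 - 1.133*d + 0.968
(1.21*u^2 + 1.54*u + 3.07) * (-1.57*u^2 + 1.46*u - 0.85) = -1.8997*u^4 - 0.6512*u^3 - 3.6*u^2 + 3.1732*u - 2.6095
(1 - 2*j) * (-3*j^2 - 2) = 6*j^3 - 3*j^2 + 4*j - 2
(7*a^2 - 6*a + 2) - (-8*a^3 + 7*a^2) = 8*a^3 - 6*a + 2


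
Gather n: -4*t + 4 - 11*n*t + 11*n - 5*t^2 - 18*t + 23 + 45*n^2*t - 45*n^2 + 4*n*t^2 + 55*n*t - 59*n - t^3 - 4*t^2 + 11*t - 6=n^2*(45*t - 45) + n*(4*t^2 + 44*t - 48) - t^3 - 9*t^2 - 11*t + 21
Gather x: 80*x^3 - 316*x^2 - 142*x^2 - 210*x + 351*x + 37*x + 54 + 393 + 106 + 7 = 80*x^3 - 458*x^2 + 178*x + 560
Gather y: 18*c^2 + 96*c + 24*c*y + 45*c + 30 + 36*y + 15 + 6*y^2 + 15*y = 18*c^2 + 141*c + 6*y^2 + y*(24*c + 51) + 45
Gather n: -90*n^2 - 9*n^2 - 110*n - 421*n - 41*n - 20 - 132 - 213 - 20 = -99*n^2 - 572*n - 385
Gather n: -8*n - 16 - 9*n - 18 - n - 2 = -18*n - 36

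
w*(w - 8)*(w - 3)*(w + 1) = w^4 - 10*w^3 + 13*w^2 + 24*w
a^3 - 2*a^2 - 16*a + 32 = (a - 4)*(a - 2)*(a + 4)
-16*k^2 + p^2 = (-4*k + p)*(4*k + p)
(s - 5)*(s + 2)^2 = s^3 - s^2 - 16*s - 20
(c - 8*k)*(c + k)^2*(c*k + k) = c^4*k - 6*c^3*k^2 + c^3*k - 15*c^2*k^3 - 6*c^2*k^2 - 8*c*k^4 - 15*c*k^3 - 8*k^4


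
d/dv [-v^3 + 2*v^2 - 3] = v*(4 - 3*v)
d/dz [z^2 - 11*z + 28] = 2*z - 11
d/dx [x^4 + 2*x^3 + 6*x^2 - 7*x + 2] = 4*x^3 + 6*x^2 + 12*x - 7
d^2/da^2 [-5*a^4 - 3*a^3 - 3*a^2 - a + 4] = -60*a^2 - 18*a - 6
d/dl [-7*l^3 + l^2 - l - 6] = -21*l^2 + 2*l - 1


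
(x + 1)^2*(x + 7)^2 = x^4 + 16*x^3 + 78*x^2 + 112*x + 49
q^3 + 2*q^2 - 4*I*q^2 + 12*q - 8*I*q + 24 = (q + 2)*(q - 6*I)*(q + 2*I)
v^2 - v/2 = v*(v - 1/2)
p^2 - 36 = (p - 6)*(p + 6)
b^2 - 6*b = b*(b - 6)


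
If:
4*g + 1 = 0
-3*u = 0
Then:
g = -1/4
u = 0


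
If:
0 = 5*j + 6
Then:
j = -6/5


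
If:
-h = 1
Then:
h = -1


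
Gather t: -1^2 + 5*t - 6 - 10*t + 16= 9 - 5*t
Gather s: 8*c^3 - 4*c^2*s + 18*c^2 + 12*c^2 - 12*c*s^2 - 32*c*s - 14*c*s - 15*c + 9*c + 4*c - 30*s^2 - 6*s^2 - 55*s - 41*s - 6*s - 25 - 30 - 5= 8*c^3 + 30*c^2 - 2*c + s^2*(-12*c - 36) + s*(-4*c^2 - 46*c - 102) - 60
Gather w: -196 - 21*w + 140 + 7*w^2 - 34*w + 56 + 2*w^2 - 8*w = 9*w^2 - 63*w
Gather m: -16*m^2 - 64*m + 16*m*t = -16*m^2 + m*(16*t - 64)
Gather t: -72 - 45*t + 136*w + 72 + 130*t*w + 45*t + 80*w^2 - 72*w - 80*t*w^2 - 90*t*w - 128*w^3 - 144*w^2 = t*(-80*w^2 + 40*w) - 128*w^3 - 64*w^2 + 64*w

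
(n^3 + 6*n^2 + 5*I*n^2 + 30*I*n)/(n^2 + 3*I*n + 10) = n*(n + 6)/(n - 2*I)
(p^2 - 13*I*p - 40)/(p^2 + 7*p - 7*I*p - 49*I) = (p^2 - 13*I*p - 40)/(p^2 + 7*p*(1 - I) - 49*I)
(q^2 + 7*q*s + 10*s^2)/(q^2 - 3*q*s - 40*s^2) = (q + 2*s)/(q - 8*s)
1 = 1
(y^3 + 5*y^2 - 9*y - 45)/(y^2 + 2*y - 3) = (y^2 + 2*y - 15)/(y - 1)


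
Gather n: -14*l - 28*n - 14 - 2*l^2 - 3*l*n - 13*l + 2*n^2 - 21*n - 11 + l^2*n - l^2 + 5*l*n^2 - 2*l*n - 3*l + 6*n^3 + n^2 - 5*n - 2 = -3*l^2 - 30*l + 6*n^3 + n^2*(5*l + 3) + n*(l^2 - 5*l - 54) - 27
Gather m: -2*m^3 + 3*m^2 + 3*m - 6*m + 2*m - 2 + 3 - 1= -2*m^3 + 3*m^2 - m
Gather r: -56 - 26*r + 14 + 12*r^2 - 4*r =12*r^2 - 30*r - 42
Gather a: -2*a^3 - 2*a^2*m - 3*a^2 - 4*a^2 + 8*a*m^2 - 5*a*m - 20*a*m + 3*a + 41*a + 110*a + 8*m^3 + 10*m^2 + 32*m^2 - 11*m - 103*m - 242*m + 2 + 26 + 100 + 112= -2*a^3 + a^2*(-2*m - 7) + a*(8*m^2 - 25*m + 154) + 8*m^3 + 42*m^2 - 356*m + 240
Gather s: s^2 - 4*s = s^2 - 4*s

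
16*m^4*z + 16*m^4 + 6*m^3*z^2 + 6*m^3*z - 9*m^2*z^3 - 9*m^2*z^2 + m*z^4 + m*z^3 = (-8*m + z)*(-2*m + z)*(m + z)*(m*z + m)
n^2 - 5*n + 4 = (n - 4)*(n - 1)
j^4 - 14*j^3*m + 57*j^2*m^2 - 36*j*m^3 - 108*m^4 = (j - 6*m)^2*(j - 3*m)*(j + m)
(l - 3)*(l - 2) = l^2 - 5*l + 6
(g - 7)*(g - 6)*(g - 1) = g^3 - 14*g^2 + 55*g - 42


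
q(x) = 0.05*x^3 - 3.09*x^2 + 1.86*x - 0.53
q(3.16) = -23.93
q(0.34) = -0.25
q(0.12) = -0.35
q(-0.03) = -0.59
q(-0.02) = -0.57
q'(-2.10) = 15.50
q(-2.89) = -32.92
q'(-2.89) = 20.97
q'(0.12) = 1.12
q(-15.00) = -892.43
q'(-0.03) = 2.05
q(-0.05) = -0.63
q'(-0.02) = 1.98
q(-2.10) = -18.53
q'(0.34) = -0.22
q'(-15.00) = 128.31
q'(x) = 0.15*x^2 - 6.18*x + 1.86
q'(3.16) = -16.17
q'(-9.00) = 69.63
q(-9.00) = -304.01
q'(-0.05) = 2.17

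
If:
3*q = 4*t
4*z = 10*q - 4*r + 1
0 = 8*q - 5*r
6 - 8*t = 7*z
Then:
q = 85/246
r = 68/123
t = 85/328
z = 23/41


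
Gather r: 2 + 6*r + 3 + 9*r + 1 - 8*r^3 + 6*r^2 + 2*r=-8*r^3 + 6*r^2 + 17*r + 6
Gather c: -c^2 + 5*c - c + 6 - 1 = -c^2 + 4*c + 5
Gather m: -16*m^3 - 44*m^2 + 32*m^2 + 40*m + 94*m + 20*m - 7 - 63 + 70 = -16*m^3 - 12*m^2 + 154*m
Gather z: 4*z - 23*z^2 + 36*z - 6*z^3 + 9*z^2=-6*z^3 - 14*z^2 + 40*z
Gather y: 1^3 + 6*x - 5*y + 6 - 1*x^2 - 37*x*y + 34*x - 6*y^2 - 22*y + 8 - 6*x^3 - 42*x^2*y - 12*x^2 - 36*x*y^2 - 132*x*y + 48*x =-6*x^3 - 13*x^2 + 88*x + y^2*(-36*x - 6) + y*(-42*x^2 - 169*x - 27) + 15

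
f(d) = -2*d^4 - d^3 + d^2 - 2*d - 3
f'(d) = -8*d^3 - 3*d^2 + 2*d - 2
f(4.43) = -849.45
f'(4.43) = -747.52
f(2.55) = -102.74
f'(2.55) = -149.06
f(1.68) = -24.21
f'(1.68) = -45.04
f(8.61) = -11575.50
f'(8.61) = -5313.40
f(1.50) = -17.25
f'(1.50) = -32.75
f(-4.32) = -591.65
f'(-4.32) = 578.35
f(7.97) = -8531.49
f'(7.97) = -4226.72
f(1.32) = -12.27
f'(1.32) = -22.99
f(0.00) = -3.00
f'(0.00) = -2.00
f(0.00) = -3.00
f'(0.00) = -2.00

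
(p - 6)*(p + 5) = p^2 - p - 30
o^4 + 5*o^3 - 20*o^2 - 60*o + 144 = (o - 3)*(o - 2)*(o + 4)*(o + 6)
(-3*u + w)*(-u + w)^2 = -3*u^3 + 7*u^2*w - 5*u*w^2 + w^3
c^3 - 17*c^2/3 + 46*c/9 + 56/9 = (c - 4)*(c - 7/3)*(c + 2/3)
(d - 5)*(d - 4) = d^2 - 9*d + 20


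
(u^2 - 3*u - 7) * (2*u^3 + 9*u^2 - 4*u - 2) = 2*u^5 + 3*u^4 - 45*u^3 - 53*u^2 + 34*u + 14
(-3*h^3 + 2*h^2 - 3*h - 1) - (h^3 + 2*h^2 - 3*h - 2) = 1 - 4*h^3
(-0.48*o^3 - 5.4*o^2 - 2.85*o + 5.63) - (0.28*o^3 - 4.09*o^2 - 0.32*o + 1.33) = -0.76*o^3 - 1.31*o^2 - 2.53*o + 4.3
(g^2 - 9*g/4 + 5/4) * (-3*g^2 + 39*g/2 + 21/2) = -3*g^4 + 105*g^3/4 - 297*g^2/8 + 3*g/4 + 105/8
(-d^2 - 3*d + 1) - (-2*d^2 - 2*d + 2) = d^2 - d - 1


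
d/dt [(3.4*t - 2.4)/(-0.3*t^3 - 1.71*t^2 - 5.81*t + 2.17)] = (2.04*t^3 + 3.654*t^2 - 8.208*t - 6.566)/(0.09*t^6 + 1.026*t^5 + 6.4101*t^4 + 18.5682*t^3 + 26.3347*t^2 - 25.2154*t + 4.7089)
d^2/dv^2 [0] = 0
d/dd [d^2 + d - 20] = 2*d + 1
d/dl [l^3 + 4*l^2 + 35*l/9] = 3*l^2 + 8*l + 35/9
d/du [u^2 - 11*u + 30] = 2*u - 11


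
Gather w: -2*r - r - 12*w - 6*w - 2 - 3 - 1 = -3*r - 18*w - 6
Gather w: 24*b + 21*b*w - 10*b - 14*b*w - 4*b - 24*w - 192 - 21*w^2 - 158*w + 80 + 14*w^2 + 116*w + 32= 10*b - 7*w^2 + w*(7*b - 66) - 80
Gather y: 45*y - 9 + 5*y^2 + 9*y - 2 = 5*y^2 + 54*y - 11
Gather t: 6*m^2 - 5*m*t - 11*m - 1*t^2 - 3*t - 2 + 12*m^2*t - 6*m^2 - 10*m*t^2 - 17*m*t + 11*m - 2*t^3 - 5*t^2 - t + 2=-2*t^3 + t^2*(-10*m - 6) + t*(12*m^2 - 22*m - 4)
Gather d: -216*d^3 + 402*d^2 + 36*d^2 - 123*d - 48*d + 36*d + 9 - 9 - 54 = -216*d^3 + 438*d^2 - 135*d - 54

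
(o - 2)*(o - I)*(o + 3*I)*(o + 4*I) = o^4 - 2*o^3 + 6*I*o^3 - 5*o^2 - 12*I*o^2 + 10*o + 12*I*o - 24*I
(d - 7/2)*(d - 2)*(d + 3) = d^3 - 5*d^2/2 - 19*d/2 + 21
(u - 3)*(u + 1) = u^2 - 2*u - 3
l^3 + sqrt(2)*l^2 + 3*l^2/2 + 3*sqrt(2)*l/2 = l*(l + 3/2)*(l + sqrt(2))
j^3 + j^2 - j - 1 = (j - 1)*(j + 1)^2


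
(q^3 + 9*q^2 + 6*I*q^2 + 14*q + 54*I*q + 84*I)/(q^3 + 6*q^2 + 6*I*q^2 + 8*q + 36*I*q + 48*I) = (q + 7)/(q + 4)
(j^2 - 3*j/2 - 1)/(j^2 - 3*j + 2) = (j + 1/2)/(j - 1)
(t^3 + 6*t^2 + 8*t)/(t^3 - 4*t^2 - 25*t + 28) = t*(t + 2)/(t^2 - 8*t + 7)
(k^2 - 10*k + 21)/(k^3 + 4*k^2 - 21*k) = (k - 7)/(k*(k + 7))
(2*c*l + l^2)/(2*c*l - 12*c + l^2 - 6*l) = l/(l - 6)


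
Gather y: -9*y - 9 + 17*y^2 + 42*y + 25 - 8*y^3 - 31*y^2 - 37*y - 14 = -8*y^3 - 14*y^2 - 4*y + 2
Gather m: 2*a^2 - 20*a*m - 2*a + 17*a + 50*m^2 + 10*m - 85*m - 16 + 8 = 2*a^2 + 15*a + 50*m^2 + m*(-20*a - 75) - 8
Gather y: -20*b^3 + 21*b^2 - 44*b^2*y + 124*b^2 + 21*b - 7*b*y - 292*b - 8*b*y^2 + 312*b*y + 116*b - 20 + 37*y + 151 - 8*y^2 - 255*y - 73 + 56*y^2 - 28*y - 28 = -20*b^3 + 145*b^2 - 155*b + y^2*(48 - 8*b) + y*(-44*b^2 + 305*b - 246) + 30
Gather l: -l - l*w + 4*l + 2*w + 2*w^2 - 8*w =l*(3 - w) + 2*w^2 - 6*w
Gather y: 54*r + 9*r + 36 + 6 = 63*r + 42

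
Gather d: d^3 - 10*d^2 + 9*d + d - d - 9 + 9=d^3 - 10*d^2 + 9*d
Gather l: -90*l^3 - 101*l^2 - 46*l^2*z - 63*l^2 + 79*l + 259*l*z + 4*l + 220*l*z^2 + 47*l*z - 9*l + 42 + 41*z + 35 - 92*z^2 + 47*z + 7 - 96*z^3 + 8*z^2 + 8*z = -90*l^3 + l^2*(-46*z - 164) + l*(220*z^2 + 306*z + 74) - 96*z^3 - 84*z^2 + 96*z + 84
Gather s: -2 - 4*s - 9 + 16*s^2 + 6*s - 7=16*s^2 + 2*s - 18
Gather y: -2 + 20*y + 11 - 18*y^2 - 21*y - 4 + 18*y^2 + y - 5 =0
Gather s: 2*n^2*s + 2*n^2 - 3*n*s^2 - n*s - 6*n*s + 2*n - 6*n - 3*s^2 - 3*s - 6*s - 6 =2*n^2 - 4*n + s^2*(-3*n - 3) + s*(2*n^2 - 7*n - 9) - 6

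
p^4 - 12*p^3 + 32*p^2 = p^2*(p - 8)*(p - 4)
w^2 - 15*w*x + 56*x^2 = (w - 8*x)*(w - 7*x)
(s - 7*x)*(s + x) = s^2 - 6*s*x - 7*x^2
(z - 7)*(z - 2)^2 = z^3 - 11*z^2 + 32*z - 28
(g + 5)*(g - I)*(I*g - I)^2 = -g^4 - 3*g^3 + I*g^3 + 9*g^2 + 3*I*g^2 - 5*g - 9*I*g + 5*I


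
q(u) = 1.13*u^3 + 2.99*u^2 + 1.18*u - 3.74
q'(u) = 3.39*u^2 + 5.98*u + 1.18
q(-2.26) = -4.18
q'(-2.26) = 4.98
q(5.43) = 271.74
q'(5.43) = 133.61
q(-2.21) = -3.94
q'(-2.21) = 4.52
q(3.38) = 78.04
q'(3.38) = 60.12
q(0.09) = -3.61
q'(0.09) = 1.75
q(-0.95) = -3.13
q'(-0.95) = -1.44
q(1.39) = 6.71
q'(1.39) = 16.04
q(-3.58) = -21.49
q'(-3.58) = 23.22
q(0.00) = -3.74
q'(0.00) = 1.18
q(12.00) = 2393.62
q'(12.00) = 561.10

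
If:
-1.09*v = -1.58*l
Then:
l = 0.689873417721519*v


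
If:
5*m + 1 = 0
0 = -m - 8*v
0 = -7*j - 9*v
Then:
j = -9/280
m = -1/5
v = 1/40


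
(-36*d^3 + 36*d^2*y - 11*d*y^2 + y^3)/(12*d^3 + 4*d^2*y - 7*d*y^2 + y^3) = (-3*d + y)/(d + y)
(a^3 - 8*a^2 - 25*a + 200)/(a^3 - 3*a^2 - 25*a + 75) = (a - 8)/(a - 3)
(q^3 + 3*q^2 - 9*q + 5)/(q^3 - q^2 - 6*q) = (-q^3 - 3*q^2 + 9*q - 5)/(q*(-q^2 + q + 6))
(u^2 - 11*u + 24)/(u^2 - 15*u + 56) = (u - 3)/(u - 7)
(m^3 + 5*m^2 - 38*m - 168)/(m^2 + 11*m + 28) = m - 6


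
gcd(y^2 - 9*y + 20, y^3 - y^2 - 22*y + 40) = y - 4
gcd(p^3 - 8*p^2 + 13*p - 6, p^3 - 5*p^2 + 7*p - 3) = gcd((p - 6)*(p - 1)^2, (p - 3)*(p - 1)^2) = p^2 - 2*p + 1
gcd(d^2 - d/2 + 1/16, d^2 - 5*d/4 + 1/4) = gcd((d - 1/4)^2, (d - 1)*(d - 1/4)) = d - 1/4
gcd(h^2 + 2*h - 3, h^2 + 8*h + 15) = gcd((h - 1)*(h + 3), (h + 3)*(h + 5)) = h + 3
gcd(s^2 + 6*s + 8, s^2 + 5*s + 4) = s + 4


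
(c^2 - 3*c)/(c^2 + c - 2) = c*(c - 3)/(c^2 + c - 2)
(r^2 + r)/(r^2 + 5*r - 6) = r*(r + 1)/(r^2 + 5*r - 6)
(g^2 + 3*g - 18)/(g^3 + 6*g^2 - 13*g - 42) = (g + 6)/(g^2 + 9*g + 14)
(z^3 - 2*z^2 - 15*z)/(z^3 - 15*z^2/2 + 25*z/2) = 2*(z + 3)/(2*z - 5)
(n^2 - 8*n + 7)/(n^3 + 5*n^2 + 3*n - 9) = (n - 7)/(n^2 + 6*n + 9)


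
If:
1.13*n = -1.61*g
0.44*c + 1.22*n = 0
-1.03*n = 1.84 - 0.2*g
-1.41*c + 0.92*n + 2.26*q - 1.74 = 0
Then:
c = 4.36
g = 1.10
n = -1.57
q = 4.13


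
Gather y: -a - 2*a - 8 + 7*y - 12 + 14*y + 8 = -3*a + 21*y - 12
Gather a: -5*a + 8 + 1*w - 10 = -5*a + w - 2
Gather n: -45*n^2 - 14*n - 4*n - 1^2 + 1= -45*n^2 - 18*n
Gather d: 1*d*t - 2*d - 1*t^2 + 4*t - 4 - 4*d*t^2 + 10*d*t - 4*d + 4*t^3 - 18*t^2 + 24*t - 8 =d*(-4*t^2 + 11*t - 6) + 4*t^3 - 19*t^2 + 28*t - 12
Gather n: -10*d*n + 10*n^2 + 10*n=10*n^2 + n*(10 - 10*d)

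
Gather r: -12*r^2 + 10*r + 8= -12*r^2 + 10*r + 8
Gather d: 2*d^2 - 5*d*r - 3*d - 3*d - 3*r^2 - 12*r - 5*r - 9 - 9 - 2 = 2*d^2 + d*(-5*r - 6) - 3*r^2 - 17*r - 20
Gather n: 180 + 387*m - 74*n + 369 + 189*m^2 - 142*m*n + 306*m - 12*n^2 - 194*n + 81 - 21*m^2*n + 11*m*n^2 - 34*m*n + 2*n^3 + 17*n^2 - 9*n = 189*m^2 + 693*m + 2*n^3 + n^2*(11*m + 5) + n*(-21*m^2 - 176*m - 277) + 630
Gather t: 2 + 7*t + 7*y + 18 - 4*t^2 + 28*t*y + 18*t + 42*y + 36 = -4*t^2 + t*(28*y + 25) + 49*y + 56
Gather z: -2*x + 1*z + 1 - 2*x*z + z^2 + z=-2*x + z^2 + z*(2 - 2*x) + 1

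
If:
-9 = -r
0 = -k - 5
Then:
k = -5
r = 9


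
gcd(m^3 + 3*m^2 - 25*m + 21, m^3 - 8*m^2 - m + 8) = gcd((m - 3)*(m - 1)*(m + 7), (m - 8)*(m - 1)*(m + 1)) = m - 1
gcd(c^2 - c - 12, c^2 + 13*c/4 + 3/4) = c + 3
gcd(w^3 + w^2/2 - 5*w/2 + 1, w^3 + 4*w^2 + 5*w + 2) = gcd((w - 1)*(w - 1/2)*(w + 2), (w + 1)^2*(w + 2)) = w + 2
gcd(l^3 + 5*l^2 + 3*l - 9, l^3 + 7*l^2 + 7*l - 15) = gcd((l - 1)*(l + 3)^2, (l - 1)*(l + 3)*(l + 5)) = l^2 + 2*l - 3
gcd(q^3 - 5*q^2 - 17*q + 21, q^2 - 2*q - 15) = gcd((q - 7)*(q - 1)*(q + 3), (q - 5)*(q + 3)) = q + 3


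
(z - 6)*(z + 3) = z^2 - 3*z - 18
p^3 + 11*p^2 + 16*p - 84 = (p - 2)*(p + 6)*(p + 7)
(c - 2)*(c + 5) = c^2 + 3*c - 10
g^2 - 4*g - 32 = (g - 8)*(g + 4)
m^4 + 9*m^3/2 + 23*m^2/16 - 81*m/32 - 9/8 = (m - 3/4)*(m + 1/2)*(m + 3/4)*(m + 4)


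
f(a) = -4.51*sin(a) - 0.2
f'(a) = -4.51*cos(a)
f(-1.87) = 4.11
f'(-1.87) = 1.33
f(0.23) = -1.23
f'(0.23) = -4.39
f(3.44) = 1.13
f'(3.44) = 4.31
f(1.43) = -4.67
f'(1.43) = -0.63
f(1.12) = -4.26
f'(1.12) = -1.96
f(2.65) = -2.33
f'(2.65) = 3.98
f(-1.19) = 3.99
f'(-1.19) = -1.68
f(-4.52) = -4.63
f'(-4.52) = 0.86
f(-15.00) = 2.73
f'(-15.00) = 3.43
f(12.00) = 2.22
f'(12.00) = -3.81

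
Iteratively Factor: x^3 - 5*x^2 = (x - 5)*(x^2) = x*(x - 5)*(x)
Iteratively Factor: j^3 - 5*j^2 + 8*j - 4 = (j - 2)*(j^2 - 3*j + 2) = (j - 2)^2*(j - 1)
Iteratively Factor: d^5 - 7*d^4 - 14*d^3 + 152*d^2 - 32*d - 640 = (d + 2)*(d^4 - 9*d^3 + 4*d^2 + 144*d - 320) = (d - 4)*(d + 2)*(d^3 - 5*d^2 - 16*d + 80) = (d - 4)*(d + 2)*(d + 4)*(d^2 - 9*d + 20) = (d - 4)^2*(d + 2)*(d + 4)*(d - 5)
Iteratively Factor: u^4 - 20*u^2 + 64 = (u - 2)*(u^3 + 2*u^2 - 16*u - 32) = (u - 4)*(u - 2)*(u^2 + 6*u + 8) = (u - 4)*(u - 2)*(u + 2)*(u + 4)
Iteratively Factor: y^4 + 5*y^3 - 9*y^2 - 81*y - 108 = (y - 4)*(y^3 + 9*y^2 + 27*y + 27) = (y - 4)*(y + 3)*(y^2 + 6*y + 9) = (y - 4)*(y + 3)^2*(y + 3)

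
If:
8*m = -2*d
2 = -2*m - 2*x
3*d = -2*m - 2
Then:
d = -4/5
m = 1/5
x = -6/5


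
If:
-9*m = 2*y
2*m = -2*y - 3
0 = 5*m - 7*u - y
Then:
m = 3/7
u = 57/98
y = -27/14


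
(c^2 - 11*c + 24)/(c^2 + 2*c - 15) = (c - 8)/(c + 5)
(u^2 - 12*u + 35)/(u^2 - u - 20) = (u - 7)/(u + 4)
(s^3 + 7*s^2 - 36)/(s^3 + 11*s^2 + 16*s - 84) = (s + 3)/(s + 7)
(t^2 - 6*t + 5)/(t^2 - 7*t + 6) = (t - 5)/(t - 6)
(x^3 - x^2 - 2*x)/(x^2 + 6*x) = (x^2 - x - 2)/(x + 6)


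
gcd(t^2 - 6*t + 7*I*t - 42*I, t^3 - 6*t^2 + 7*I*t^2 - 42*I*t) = t^2 + t*(-6 + 7*I) - 42*I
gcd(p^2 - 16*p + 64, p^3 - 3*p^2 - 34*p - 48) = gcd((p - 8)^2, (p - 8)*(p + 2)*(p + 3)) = p - 8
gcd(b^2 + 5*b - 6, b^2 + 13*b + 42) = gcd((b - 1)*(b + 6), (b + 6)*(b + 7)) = b + 6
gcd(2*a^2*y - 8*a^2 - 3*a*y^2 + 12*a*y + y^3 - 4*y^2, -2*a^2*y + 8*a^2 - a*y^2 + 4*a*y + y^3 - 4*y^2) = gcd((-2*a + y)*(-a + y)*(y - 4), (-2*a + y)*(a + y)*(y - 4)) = -2*a*y + 8*a + y^2 - 4*y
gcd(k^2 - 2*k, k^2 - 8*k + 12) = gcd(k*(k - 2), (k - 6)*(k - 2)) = k - 2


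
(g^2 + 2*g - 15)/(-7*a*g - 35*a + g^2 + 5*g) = (3 - g)/(7*a - g)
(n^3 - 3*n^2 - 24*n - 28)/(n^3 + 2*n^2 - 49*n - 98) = (n + 2)/(n + 7)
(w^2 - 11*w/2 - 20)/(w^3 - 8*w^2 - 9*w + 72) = (w + 5/2)/(w^2 - 9)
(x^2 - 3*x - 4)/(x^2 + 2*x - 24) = (x + 1)/(x + 6)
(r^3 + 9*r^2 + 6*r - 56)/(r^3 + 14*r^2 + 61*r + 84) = (r - 2)/(r + 3)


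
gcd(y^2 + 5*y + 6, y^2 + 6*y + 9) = y + 3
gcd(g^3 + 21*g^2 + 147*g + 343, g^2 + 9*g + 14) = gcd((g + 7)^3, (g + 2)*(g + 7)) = g + 7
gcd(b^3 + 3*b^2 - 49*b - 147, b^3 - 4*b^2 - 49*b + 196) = b^2 - 49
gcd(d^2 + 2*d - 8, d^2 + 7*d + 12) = d + 4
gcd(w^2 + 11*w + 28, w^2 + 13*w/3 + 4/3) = w + 4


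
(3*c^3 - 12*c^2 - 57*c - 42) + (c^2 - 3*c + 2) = 3*c^3 - 11*c^2 - 60*c - 40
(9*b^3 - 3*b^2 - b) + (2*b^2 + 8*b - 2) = 9*b^3 - b^2 + 7*b - 2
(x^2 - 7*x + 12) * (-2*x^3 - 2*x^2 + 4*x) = -2*x^5 + 12*x^4 - 6*x^3 - 52*x^2 + 48*x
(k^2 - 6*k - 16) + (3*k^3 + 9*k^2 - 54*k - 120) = 3*k^3 + 10*k^2 - 60*k - 136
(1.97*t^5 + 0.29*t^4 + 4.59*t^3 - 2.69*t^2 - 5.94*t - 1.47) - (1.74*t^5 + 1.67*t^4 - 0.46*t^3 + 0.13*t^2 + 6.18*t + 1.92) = 0.23*t^5 - 1.38*t^4 + 5.05*t^3 - 2.82*t^2 - 12.12*t - 3.39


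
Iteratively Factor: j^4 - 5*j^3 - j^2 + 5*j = (j - 1)*(j^3 - 4*j^2 - 5*j) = (j - 5)*(j - 1)*(j^2 + j) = j*(j - 5)*(j - 1)*(j + 1)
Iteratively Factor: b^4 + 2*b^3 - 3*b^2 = (b - 1)*(b^3 + 3*b^2) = b*(b - 1)*(b^2 + 3*b) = b^2*(b - 1)*(b + 3)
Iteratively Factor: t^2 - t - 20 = (t - 5)*(t + 4)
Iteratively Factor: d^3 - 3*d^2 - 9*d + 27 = (d - 3)*(d^2 - 9) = (d - 3)^2*(d + 3)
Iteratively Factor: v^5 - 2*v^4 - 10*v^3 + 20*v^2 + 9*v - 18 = (v - 1)*(v^4 - v^3 - 11*v^2 + 9*v + 18) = (v - 2)*(v - 1)*(v^3 + v^2 - 9*v - 9) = (v - 3)*(v - 2)*(v - 1)*(v^2 + 4*v + 3) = (v - 3)*(v - 2)*(v - 1)*(v + 3)*(v + 1)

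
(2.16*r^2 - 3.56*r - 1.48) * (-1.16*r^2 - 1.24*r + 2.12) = -2.5056*r^4 + 1.4512*r^3 + 10.7104*r^2 - 5.712*r - 3.1376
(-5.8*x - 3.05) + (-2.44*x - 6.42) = -8.24*x - 9.47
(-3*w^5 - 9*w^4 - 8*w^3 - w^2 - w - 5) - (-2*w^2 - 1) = -3*w^5 - 9*w^4 - 8*w^3 + w^2 - w - 4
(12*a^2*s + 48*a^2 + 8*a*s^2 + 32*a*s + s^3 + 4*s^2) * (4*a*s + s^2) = 48*a^3*s^2 + 192*a^3*s + 44*a^2*s^3 + 176*a^2*s^2 + 12*a*s^4 + 48*a*s^3 + s^5 + 4*s^4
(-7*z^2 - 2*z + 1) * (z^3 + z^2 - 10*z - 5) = -7*z^5 - 9*z^4 + 69*z^3 + 56*z^2 - 5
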